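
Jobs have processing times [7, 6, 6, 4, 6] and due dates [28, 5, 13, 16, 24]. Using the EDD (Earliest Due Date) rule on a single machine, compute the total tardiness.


Sort by due date (EDD order): [(6, 5), (6, 13), (4, 16), (6, 24), (7, 28)]
Compute completion times and tardiness:
  Job 1: p=6, d=5, C=6, tardiness=max(0,6-5)=1
  Job 2: p=6, d=13, C=12, tardiness=max(0,12-13)=0
  Job 3: p=4, d=16, C=16, tardiness=max(0,16-16)=0
  Job 4: p=6, d=24, C=22, tardiness=max(0,22-24)=0
  Job 5: p=7, d=28, C=29, tardiness=max(0,29-28)=1
Total tardiness = 2

2


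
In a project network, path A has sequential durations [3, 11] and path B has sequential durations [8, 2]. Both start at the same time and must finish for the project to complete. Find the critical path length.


Path A total = 3 + 11 = 14
Path B total = 8 + 2 = 10
Critical path = longest path = max(14, 10) = 14

14


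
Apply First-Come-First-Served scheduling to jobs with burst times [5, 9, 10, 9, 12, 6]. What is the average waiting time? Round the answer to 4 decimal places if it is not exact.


FCFS order (as given): [5, 9, 10, 9, 12, 6]
Waiting times:
  Job 1: wait = 0
  Job 2: wait = 5
  Job 3: wait = 14
  Job 4: wait = 24
  Job 5: wait = 33
  Job 6: wait = 45
Sum of waiting times = 121
Average waiting time = 121/6 = 20.1667

20.1667


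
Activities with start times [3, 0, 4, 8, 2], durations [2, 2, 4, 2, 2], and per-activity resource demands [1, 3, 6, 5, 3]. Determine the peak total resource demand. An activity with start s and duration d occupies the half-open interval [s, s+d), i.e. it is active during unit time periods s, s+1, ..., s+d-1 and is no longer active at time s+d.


Each activity i is active on [start_i, start_i + duration_i).
Compute total resource usage per time slot:
  t=0: active resources = [3], total = 3
  t=1: active resources = [3], total = 3
  t=2: active resources = [3], total = 3
  t=3: active resources = [1, 3], total = 4
  t=4: active resources = [1, 6], total = 7
  t=5: active resources = [6], total = 6
  t=6: active resources = [6], total = 6
  t=7: active resources = [6], total = 6
  t=8: active resources = [5], total = 5
  t=9: active resources = [5], total = 5
Peak resource demand = 7

7


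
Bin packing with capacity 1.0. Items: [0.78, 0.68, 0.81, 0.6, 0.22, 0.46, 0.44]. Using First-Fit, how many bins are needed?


Place items sequentially using First-Fit:
  Item 0.78 -> new Bin 1
  Item 0.68 -> new Bin 2
  Item 0.81 -> new Bin 3
  Item 0.6 -> new Bin 4
  Item 0.22 -> Bin 1 (now 1.0)
  Item 0.46 -> new Bin 5
  Item 0.44 -> Bin 5 (now 0.9)
Total bins used = 5

5


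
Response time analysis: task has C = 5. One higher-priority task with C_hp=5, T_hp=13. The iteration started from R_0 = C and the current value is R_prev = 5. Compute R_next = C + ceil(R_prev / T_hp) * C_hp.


R_next = C + ceil(R_prev / T_hp) * C_hp
ceil(5 / 13) = ceil(0.3846) = 1
Interference = 1 * 5 = 5
R_next = 5 + 5 = 10

10


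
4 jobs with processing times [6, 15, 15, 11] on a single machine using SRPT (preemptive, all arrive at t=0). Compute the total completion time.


Since all jobs arrive at t=0, SRPT equals SPT ordering.
SPT order: [6, 11, 15, 15]
Completion times:
  Job 1: p=6, C=6
  Job 2: p=11, C=17
  Job 3: p=15, C=32
  Job 4: p=15, C=47
Total completion time = 6 + 17 + 32 + 47 = 102

102


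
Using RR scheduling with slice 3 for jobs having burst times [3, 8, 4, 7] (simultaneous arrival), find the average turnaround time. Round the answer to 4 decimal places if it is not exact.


Time quantum = 3
Execution trace:
  J1 runs 3 units, time = 3
  J2 runs 3 units, time = 6
  J3 runs 3 units, time = 9
  J4 runs 3 units, time = 12
  J2 runs 3 units, time = 15
  J3 runs 1 units, time = 16
  J4 runs 3 units, time = 19
  J2 runs 2 units, time = 21
  J4 runs 1 units, time = 22
Finish times: [3, 21, 16, 22]
Average turnaround = 62/4 = 15.5

15.5


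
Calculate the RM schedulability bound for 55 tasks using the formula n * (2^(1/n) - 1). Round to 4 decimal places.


Compute 2^(1/55) = 1.0126824244
Subtract 1: 1.0126824244 - 1 = 0.0126824244
Multiply by n: 55 * 0.0126824244 = 0.6975333420
Round to 4 dp: 0.6975

0.6975


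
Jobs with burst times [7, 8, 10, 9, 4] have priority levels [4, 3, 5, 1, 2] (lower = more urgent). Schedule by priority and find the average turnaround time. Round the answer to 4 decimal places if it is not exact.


Sort by priority (ascending = highest first):
Order: [(1, 9), (2, 4), (3, 8), (4, 7), (5, 10)]
Completion times:
  Priority 1, burst=9, C=9
  Priority 2, burst=4, C=13
  Priority 3, burst=8, C=21
  Priority 4, burst=7, C=28
  Priority 5, burst=10, C=38
Average turnaround = 109/5 = 21.8

21.8


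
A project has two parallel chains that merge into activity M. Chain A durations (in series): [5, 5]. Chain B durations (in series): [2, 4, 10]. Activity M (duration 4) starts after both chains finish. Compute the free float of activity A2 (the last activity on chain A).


ES(A2) = sum of predecessors on chain A = 5
EF(A2) = ES + duration = 5 + 5 = 10
Successor of A2 is M. ES(M) = max(sum(A), sum(B)) = max(10, 16) = 16
Free float = ES(successor) - EF(current) = 16 - 10 = 6

6


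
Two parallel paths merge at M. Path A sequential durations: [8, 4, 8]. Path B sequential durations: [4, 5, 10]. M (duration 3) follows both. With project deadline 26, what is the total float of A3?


Forward pass: ES(A3) = sum of predecessors on chain A = 12
EF = ES + duration = 12 + 8 = 20
Backward pass: LF(M) = deadline = 26; LS(M) = 26 - 3 = 23
LF(A3) = LS(M) - sum(successors on chain A) = 23 - 0 = 23
LS = LF - duration = 23 - 8 = 15
Total float = LS - ES = 15 - 12 = 3

3


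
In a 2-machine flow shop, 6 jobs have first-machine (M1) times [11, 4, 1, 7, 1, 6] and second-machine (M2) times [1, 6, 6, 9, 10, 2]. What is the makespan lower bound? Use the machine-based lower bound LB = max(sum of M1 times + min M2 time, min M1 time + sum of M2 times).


LB1 = sum(M1 times) + min(M2 times) = 30 + 1 = 31
LB2 = min(M1 times) + sum(M2 times) = 1 + 34 = 35
Lower bound = max(LB1, LB2) = max(31, 35) = 35

35


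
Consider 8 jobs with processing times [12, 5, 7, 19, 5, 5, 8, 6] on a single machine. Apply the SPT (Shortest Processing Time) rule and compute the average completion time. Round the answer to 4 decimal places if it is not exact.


Sort jobs by processing time (SPT order): [5, 5, 5, 6, 7, 8, 12, 19]
Compute completion times sequentially:
  Job 1: processing = 5, completes at 5
  Job 2: processing = 5, completes at 10
  Job 3: processing = 5, completes at 15
  Job 4: processing = 6, completes at 21
  Job 5: processing = 7, completes at 28
  Job 6: processing = 8, completes at 36
  Job 7: processing = 12, completes at 48
  Job 8: processing = 19, completes at 67
Sum of completion times = 230
Average completion time = 230/8 = 28.75

28.75


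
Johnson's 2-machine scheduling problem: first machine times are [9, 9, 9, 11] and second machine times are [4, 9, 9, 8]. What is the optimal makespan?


Apply Johnson's rule:
  Group 1 (a <= b): [(2, 9, 9), (3, 9, 9)]
  Group 2 (a > b): [(4, 11, 8), (1, 9, 4)]
Optimal job order: [2, 3, 4, 1]
Schedule:
  Job 2: M1 done at 9, M2 done at 18
  Job 3: M1 done at 18, M2 done at 27
  Job 4: M1 done at 29, M2 done at 37
  Job 1: M1 done at 38, M2 done at 42
Makespan = 42

42


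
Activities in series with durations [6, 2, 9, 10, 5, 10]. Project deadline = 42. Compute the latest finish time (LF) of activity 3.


LF(activity 3) = deadline - sum of successor durations
Successors: activities 4 through 6 with durations [10, 5, 10]
Sum of successor durations = 25
LF = 42 - 25 = 17

17


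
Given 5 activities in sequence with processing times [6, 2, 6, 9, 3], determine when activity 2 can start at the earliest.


Activity 2 starts after activities 1 through 1 complete.
Predecessor durations: [6]
ES = 6 = 6

6


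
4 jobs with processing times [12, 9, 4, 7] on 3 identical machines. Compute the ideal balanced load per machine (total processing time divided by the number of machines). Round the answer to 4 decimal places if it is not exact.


Total processing time = 12 + 9 + 4 + 7 = 32
Number of machines = 3
Ideal balanced load = 32 / 3 = 10.6667

10.6667


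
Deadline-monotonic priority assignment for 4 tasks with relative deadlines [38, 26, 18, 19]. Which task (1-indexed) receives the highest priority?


Sort tasks by relative deadline (ascending):
  Task 3: deadline = 18
  Task 4: deadline = 19
  Task 2: deadline = 26
  Task 1: deadline = 38
Priority order (highest first): [3, 4, 2, 1]
Highest priority task = 3

3


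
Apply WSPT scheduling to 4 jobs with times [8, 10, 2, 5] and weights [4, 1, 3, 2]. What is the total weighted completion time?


Compute p/w ratios and sort ascending (WSPT): [(2, 3), (8, 4), (5, 2), (10, 1)]
Compute weighted completion times:
  Job (p=2,w=3): C=2, w*C=3*2=6
  Job (p=8,w=4): C=10, w*C=4*10=40
  Job (p=5,w=2): C=15, w*C=2*15=30
  Job (p=10,w=1): C=25, w*C=1*25=25
Total weighted completion time = 101

101


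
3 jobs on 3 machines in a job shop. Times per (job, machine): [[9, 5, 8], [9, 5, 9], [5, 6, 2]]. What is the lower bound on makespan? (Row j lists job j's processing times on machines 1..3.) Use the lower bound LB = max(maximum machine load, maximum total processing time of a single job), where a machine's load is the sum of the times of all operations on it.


Machine loads:
  Machine 1: 9 + 9 + 5 = 23
  Machine 2: 5 + 5 + 6 = 16
  Machine 3: 8 + 9 + 2 = 19
Max machine load = 23
Job totals:
  Job 1: 22
  Job 2: 23
  Job 3: 13
Max job total = 23
Lower bound = max(23, 23) = 23

23


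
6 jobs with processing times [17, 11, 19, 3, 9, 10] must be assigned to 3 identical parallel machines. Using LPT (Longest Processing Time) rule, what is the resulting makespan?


Sort jobs in decreasing order (LPT): [19, 17, 11, 10, 9, 3]
Assign each job to the least loaded machine:
  Machine 1: jobs [19, 3], load = 22
  Machine 2: jobs [17, 9], load = 26
  Machine 3: jobs [11, 10], load = 21
Makespan = max load = 26

26


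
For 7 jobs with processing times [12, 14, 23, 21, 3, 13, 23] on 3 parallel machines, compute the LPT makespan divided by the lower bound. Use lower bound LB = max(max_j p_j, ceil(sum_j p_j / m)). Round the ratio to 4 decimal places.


LPT order: [23, 23, 21, 14, 13, 12, 3]
Machine loads after assignment: [36, 38, 35]
LPT makespan = 38
Lower bound = max(max_job, ceil(total/3)) = max(23, 37) = 37
Ratio = 38 / 37 = 1.027

1.027


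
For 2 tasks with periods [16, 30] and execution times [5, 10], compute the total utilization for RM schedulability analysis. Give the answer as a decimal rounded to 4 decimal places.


Compute individual utilizations (exact fractions):
  Task 1: C/T = 5/16 (approx. 0.3125)
  Task 2: C/T = 10/30 = 1/3 (approx. 0.3333)
Total utilization U = 5/16 + 1/3 = 31/48
Rounded to 4 decimal places: U = 0.6458
RM (Liu & Layland) bound for 2 tasks = 0.828427; compare with U = 31/48 (approx. 0.645833)
U <= bound, so schedulable by RM sufficient condition.

0.6458


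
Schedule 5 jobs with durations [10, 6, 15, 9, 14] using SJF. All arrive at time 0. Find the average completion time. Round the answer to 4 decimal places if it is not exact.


SJF order (ascending): [6, 9, 10, 14, 15]
Completion times:
  Job 1: burst=6, C=6
  Job 2: burst=9, C=15
  Job 3: burst=10, C=25
  Job 4: burst=14, C=39
  Job 5: burst=15, C=54
Average completion = 139/5 = 27.8

27.8


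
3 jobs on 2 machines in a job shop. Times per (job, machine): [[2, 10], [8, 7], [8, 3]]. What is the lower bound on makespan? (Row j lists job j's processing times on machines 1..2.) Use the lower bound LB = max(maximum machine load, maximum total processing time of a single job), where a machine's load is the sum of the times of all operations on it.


Machine loads:
  Machine 1: 2 + 8 + 8 = 18
  Machine 2: 10 + 7 + 3 = 20
Max machine load = 20
Job totals:
  Job 1: 12
  Job 2: 15
  Job 3: 11
Max job total = 15
Lower bound = max(20, 15) = 20

20


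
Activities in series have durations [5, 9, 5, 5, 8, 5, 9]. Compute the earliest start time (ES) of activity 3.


Activity 3 starts after activities 1 through 2 complete.
Predecessor durations: [5, 9]
ES = 5 + 9 = 14

14


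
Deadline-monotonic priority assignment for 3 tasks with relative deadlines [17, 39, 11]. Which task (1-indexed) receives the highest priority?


Sort tasks by relative deadline (ascending):
  Task 3: deadline = 11
  Task 1: deadline = 17
  Task 2: deadline = 39
Priority order (highest first): [3, 1, 2]
Highest priority task = 3

3


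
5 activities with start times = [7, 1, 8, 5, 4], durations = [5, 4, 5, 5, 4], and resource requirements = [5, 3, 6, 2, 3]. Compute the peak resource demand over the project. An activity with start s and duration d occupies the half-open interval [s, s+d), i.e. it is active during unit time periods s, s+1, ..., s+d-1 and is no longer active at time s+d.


Each activity i is active on [start_i, start_i + duration_i).
Compute total resource usage per time slot:
  t=0: active resources = [], total = 0
  t=1: active resources = [3], total = 3
  t=2: active resources = [3], total = 3
  t=3: active resources = [3], total = 3
  t=4: active resources = [3, 3], total = 6
  t=5: active resources = [2, 3], total = 5
  t=6: active resources = [2, 3], total = 5
  t=7: active resources = [5, 2, 3], total = 10
  t=8: active resources = [5, 6, 2], total = 13
  t=9: active resources = [5, 6, 2], total = 13
  t=10: active resources = [5, 6], total = 11
  t=11: active resources = [5, 6], total = 11
  t=12: active resources = [6], total = 6
Peak resource demand = 13

13


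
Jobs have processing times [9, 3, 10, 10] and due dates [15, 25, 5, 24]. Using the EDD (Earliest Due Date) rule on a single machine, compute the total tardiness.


Sort by due date (EDD order): [(10, 5), (9, 15), (10, 24), (3, 25)]
Compute completion times and tardiness:
  Job 1: p=10, d=5, C=10, tardiness=max(0,10-5)=5
  Job 2: p=9, d=15, C=19, tardiness=max(0,19-15)=4
  Job 3: p=10, d=24, C=29, tardiness=max(0,29-24)=5
  Job 4: p=3, d=25, C=32, tardiness=max(0,32-25)=7
Total tardiness = 21

21


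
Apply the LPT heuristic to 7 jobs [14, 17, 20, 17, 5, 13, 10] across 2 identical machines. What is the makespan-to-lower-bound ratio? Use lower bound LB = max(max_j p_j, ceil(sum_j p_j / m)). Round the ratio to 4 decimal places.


LPT order: [20, 17, 17, 14, 13, 10, 5]
Machine loads after assignment: [47, 49]
LPT makespan = 49
Lower bound = max(max_job, ceil(total/2)) = max(20, 48) = 48
Ratio = 49 / 48 = 1.0208

1.0208


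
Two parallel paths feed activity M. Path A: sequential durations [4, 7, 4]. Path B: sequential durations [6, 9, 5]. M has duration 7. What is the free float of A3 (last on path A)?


ES(A3) = sum of predecessors on chain A = 11
EF(A3) = ES + duration = 11 + 4 = 15
Successor of A3 is M. ES(M) = max(sum(A), sum(B)) = max(15, 20) = 20
Free float = ES(successor) - EF(current) = 20 - 15 = 5

5


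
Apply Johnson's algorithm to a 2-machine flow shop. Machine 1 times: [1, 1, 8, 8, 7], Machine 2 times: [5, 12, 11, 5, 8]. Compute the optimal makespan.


Apply Johnson's rule:
  Group 1 (a <= b): [(1, 1, 5), (2, 1, 12), (5, 7, 8), (3, 8, 11)]
  Group 2 (a > b): [(4, 8, 5)]
Optimal job order: [1, 2, 5, 3, 4]
Schedule:
  Job 1: M1 done at 1, M2 done at 6
  Job 2: M1 done at 2, M2 done at 18
  Job 5: M1 done at 9, M2 done at 26
  Job 3: M1 done at 17, M2 done at 37
  Job 4: M1 done at 25, M2 done at 42
Makespan = 42

42


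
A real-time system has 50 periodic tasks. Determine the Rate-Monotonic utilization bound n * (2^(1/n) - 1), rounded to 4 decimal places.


Compute 2^(1/50) = 1.0139594798
Subtract 1: 1.0139594798 - 1 = 0.0139594798
Multiply by n: 50 * 0.0139594798 = 0.6979739900
Round to 4 dp: 0.6980

0.6980


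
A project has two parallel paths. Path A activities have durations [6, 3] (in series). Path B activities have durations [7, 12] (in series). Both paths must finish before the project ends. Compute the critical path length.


Path A total = 6 + 3 = 9
Path B total = 7 + 12 = 19
Critical path = longest path = max(9, 19) = 19

19


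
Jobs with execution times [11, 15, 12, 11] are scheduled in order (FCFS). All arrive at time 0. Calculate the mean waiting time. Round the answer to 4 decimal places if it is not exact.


FCFS order (as given): [11, 15, 12, 11]
Waiting times:
  Job 1: wait = 0
  Job 2: wait = 11
  Job 3: wait = 26
  Job 4: wait = 38
Sum of waiting times = 75
Average waiting time = 75/4 = 18.75

18.75


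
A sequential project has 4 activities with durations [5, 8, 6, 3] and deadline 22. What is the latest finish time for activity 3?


LF(activity 3) = deadline - sum of successor durations
Successors: activities 4 through 4 with durations [3]
Sum of successor durations = 3
LF = 22 - 3 = 19

19


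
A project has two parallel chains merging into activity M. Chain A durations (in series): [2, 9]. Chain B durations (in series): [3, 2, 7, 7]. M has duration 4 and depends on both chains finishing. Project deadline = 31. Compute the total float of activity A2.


Forward pass: ES(A2) = sum of predecessors on chain A = 2
EF = ES + duration = 2 + 9 = 11
Backward pass: LF(M) = deadline = 31; LS(M) = 31 - 4 = 27
LF(A2) = LS(M) - sum(successors on chain A) = 27 - 0 = 27
LS = LF - duration = 27 - 9 = 18
Total float = LS - ES = 18 - 2 = 16

16


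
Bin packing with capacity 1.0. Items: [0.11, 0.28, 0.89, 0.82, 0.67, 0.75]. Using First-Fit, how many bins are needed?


Place items sequentially using First-Fit:
  Item 0.11 -> new Bin 1
  Item 0.28 -> Bin 1 (now 0.39)
  Item 0.89 -> new Bin 2
  Item 0.82 -> new Bin 3
  Item 0.67 -> new Bin 4
  Item 0.75 -> new Bin 5
Total bins used = 5

5


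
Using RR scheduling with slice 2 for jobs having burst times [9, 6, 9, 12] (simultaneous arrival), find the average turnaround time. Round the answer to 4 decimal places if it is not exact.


Time quantum = 2
Execution trace:
  J1 runs 2 units, time = 2
  J2 runs 2 units, time = 4
  J3 runs 2 units, time = 6
  J4 runs 2 units, time = 8
  J1 runs 2 units, time = 10
  J2 runs 2 units, time = 12
  J3 runs 2 units, time = 14
  J4 runs 2 units, time = 16
  J1 runs 2 units, time = 18
  J2 runs 2 units, time = 20
  J3 runs 2 units, time = 22
  J4 runs 2 units, time = 24
  J1 runs 2 units, time = 26
  J3 runs 2 units, time = 28
  J4 runs 2 units, time = 30
  J1 runs 1 units, time = 31
  J3 runs 1 units, time = 32
  J4 runs 2 units, time = 34
  J4 runs 2 units, time = 36
Finish times: [31, 20, 32, 36]
Average turnaround = 119/4 = 29.75

29.75


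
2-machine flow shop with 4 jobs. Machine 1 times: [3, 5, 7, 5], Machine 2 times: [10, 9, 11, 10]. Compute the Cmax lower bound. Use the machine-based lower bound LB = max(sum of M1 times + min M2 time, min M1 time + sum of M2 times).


LB1 = sum(M1 times) + min(M2 times) = 20 + 9 = 29
LB2 = min(M1 times) + sum(M2 times) = 3 + 40 = 43
Lower bound = max(LB1, LB2) = max(29, 43) = 43

43


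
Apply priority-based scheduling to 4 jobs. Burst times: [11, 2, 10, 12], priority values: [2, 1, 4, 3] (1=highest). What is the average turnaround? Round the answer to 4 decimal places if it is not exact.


Sort by priority (ascending = highest first):
Order: [(1, 2), (2, 11), (3, 12), (4, 10)]
Completion times:
  Priority 1, burst=2, C=2
  Priority 2, burst=11, C=13
  Priority 3, burst=12, C=25
  Priority 4, burst=10, C=35
Average turnaround = 75/4 = 18.75

18.75


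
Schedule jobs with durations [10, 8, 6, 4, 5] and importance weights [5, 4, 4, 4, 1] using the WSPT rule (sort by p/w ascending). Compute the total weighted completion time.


Compute p/w ratios and sort ascending (WSPT): [(4, 4), (6, 4), (10, 5), (8, 4), (5, 1)]
Compute weighted completion times:
  Job (p=4,w=4): C=4, w*C=4*4=16
  Job (p=6,w=4): C=10, w*C=4*10=40
  Job (p=10,w=5): C=20, w*C=5*20=100
  Job (p=8,w=4): C=28, w*C=4*28=112
  Job (p=5,w=1): C=33, w*C=1*33=33
Total weighted completion time = 301

301


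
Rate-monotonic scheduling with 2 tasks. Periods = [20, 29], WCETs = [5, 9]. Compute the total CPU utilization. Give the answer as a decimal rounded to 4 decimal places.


Compute individual utilizations (exact fractions):
  Task 1: C/T = 5/20 = 1/4 (approx. 0.25)
  Task 2: C/T = 9/29 (approx. 0.3103)
Total utilization U = 1/4 + 9/29 = 65/116
Rounded to 4 decimal places: U = 0.5603
RM (Liu & Layland) bound for 2 tasks = 0.828427; compare with U = 65/116 (approx. 0.560345)
U <= bound, so schedulable by RM sufficient condition.

0.5603


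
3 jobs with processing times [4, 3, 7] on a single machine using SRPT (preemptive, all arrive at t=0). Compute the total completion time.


Since all jobs arrive at t=0, SRPT equals SPT ordering.
SPT order: [3, 4, 7]
Completion times:
  Job 1: p=3, C=3
  Job 2: p=4, C=7
  Job 3: p=7, C=14
Total completion time = 3 + 7 + 14 = 24

24


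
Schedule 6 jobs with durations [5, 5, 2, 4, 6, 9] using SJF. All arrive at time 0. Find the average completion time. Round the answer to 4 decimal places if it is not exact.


SJF order (ascending): [2, 4, 5, 5, 6, 9]
Completion times:
  Job 1: burst=2, C=2
  Job 2: burst=4, C=6
  Job 3: burst=5, C=11
  Job 4: burst=5, C=16
  Job 5: burst=6, C=22
  Job 6: burst=9, C=31
Average completion = 88/6 = 14.6667

14.6667


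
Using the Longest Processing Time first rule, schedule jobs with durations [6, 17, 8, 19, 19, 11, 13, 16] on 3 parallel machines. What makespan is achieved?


Sort jobs in decreasing order (LPT): [19, 19, 17, 16, 13, 11, 8, 6]
Assign each job to the least loaded machine:
  Machine 1: jobs [19, 13, 6], load = 38
  Machine 2: jobs [19, 11, 8], load = 38
  Machine 3: jobs [17, 16], load = 33
Makespan = max load = 38

38


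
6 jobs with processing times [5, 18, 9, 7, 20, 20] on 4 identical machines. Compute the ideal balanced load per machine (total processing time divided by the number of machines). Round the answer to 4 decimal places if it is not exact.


Total processing time = 5 + 18 + 9 + 7 + 20 + 20 = 79
Number of machines = 4
Ideal balanced load = 79 / 4 = 19.75

19.75


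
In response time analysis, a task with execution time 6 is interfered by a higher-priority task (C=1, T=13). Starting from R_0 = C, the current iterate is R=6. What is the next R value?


R_next = C + ceil(R_prev / T_hp) * C_hp
ceil(6 / 13) = ceil(0.4615) = 1
Interference = 1 * 1 = 1
R_next = 6 + 1 = 7

7


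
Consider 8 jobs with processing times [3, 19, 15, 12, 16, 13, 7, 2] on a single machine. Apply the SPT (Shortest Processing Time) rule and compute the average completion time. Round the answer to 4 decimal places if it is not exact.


Sort jobs by processing time (SPT order): [2, 3, 7, 12, 13, 15, 16, 19]
Compute completion times sequentially:
  Job 1: processing = 2, completes at 2
  Job 2: processing = 3, completes at 5
  Job 3: processing = 7, completes at 12
  Job 4: processing = 12, completes at 24
  Job 5: processing = 13, completes at 37
  Job 6: processing = 15, completes at 52
  Job 7: processing = 16, completes at 68
  Job 8: processing = 19, completes at 87
Sum of completion times = 287
Average completion time = 287/8 = 35.875

35.875


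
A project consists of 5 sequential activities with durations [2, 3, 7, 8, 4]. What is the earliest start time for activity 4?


Activity 4 starts after activities 1 through 3 complete.
Predecessor durations: [2, 3, 7]
ES = 2 + 3 + 7 = 12

12


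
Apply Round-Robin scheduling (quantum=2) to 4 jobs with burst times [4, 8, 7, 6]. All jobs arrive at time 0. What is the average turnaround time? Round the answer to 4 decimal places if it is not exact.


Time quantum = 2
Execution trace:
  J1 runs 2 units, time = 2
  J2 runs 2 units, time = 4
  J3 runs 2 units, time = 6
  J4 runs 2 units, time = 8
  J1 runs 2 units, time = 10
  J2 runs 2 units, time = 12
  J3 runs 2 units, time = 14
  J4 runs 2 units, time = 16
  J2 runs 2 units, time = 18
  J3 runs 2 units, time = 20
  J4 runs 2 units, time = 22
  J2 runs 2 units, time = 24
  J3 runs 1 units, time = 25
Finish times: [10, 24, 25, 22]
Average turnaround = 81/4 = 20.25

20.25


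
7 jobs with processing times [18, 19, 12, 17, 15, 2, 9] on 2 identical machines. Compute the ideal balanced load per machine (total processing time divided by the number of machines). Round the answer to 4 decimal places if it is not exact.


Total processing time = 18 + 19 + 12 + 17 + 15 + 2 + 9 = 92
Number of machines = 2
Ideal balanced load = 92 / 2 = 46.0

46.0


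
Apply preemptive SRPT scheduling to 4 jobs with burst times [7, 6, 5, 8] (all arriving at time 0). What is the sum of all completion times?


Since all jobs arrive at t=0, SRPT equals SPT ordering.
SPT order: [5, 6, 7, 8]
Completion times:
  Job 1: p=5, C=5
  Job 2: p=6, C=11
  Job 3: p=7, C=18
  Job 4: p=8, C=26
Total completion time = 5 + 11 + 18 + 26 = 60

60


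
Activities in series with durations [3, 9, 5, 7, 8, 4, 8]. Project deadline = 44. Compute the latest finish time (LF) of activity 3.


LF(activity 3) = deadline - sum of successor durations
Successors: activities 4 through 7 with durations [7, 8, 4, 8]
Sum of successor durations = 27
LF = 44 - 27 = 17

17


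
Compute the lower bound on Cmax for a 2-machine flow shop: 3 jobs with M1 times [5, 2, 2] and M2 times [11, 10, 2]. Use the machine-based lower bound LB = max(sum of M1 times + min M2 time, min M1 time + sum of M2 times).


LB1 = sum(M1 times) + min(M2 times) = 9 + 2 = 11
LB2 = min(M1 times) + sum(M2 times) = 2 + 23 = 25
Lower bound = max(LB1, LB2) = max(11, 25) = 25

25


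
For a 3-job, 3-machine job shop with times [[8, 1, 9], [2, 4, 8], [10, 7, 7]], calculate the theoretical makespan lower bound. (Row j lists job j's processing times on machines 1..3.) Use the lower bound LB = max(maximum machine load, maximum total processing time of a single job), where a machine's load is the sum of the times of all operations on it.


Machine loads:
  Machine 1: 8 + 2 + 10 = 20
  Machine 2: 1 + 4 + 7 = 12
  Machine 3: 9 + 8 + 7 = 24
Max machine load = 24
Job totals:
  Job 1: 18
  Job 2: 14
  Job 3: 24
Max job total = 24
Lower bound = max(24, 24) = 24

24


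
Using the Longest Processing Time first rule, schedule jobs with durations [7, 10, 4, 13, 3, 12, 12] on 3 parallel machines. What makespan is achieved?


Sort jobs in decreasing order (LPT): [13, 12, 12, 10, 7, 4, 3]
Assign each job to the least loaded machine:
  Machine 1: jobs [13, 4, 3], load = 20
  Machine 2: jobs [12, 10], load = 22
  Machine 3: jobs [12, 7], load = 19
Makespan = max load = 22

22


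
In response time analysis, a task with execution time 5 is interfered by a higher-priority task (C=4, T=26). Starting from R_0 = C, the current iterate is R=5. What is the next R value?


R_next = C + ceil(R_prev / T_hp) * C_hp
ceil(5 / 26) = ceil(0.1923) = 1
Interference = 1 * 4 = 4
R_next = 5 + 4 = 9

9


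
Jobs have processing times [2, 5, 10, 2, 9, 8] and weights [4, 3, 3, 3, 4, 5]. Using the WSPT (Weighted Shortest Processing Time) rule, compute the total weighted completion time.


Compute p/w ratios and sort ascending (WSPT): [(2, 4), (2, 3), (8, 5), (5, 3), (9, 4), (10, 3)]
Compute weighted completion times:
  Job (p=2,w=4): C=2, w*C=4*2=8
  Job (p=2,w=3): C=4, w*C=3*4=12
  Job (p=8,w=5): C=12, w*C=5*12=60
  Job (p=5,w=3): C=17, w*C=3*17=51
  Job (p=9,w=4): C=26, w*C=4*26=104
  Job (p=10,w=3): C=36, w*C=3*36=108
Total weighted completion time = 343

343


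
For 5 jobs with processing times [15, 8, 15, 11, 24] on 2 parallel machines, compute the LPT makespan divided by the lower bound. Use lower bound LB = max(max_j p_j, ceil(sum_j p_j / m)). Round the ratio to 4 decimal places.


LPT order: [24, 15, 15, 11, 8]
Machine loads after assignment: [35, 38]
LPT makespan = 38
Lower bound = max(max_job, ceil(total/2)) = max(24, 37) = 37
Ratio = 38 / 37 = 1.027

1.027


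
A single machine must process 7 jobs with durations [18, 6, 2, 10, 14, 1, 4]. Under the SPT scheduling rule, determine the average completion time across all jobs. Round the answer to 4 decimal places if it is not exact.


Sort jobs by processing time (SPT order): [1, 2, 4, 6, 10, 14, 18]
Compute completion times sequentially:
  Job 1: processing = 1, completes at 1
  Job 2: processing = 2, completes at 3
  Job 3: processing = 4, completes at 7
  Job 4: processing = 6, completes at 13
  Job 5: processing = 10, completes at 23
  Job 6: processing = 14, completes at 37
  Job 7: processing = 18, completes at 55
Sum of completion times = 139
Average completion time = 139/7 = 19.8571

19.8571


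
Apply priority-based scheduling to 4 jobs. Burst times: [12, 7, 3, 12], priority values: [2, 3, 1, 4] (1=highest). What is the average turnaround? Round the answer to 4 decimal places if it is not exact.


Sort by priority (ascending = highest first):
Order: [(1, 3), (2, 12), (3, 7), (4, 12)]
Completion times:
  Priority 1, burst=3, C=3
  Priority 2, burst=12, C=15
  Priority 3, burst=7, C=22
  Priority 4, burst=12, C=34
Average turnaround = 74/4 = 18.5

18.5


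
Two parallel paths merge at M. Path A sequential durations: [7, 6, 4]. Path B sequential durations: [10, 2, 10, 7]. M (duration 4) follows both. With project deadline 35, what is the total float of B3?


Forward pass: ES(B3) = sum of predecessors on chain B = 12
EF = ES + duration = 12 + 10 = 22
Backward pass: LF(M) = deadline = 35; LS(M) = 35 - 4 = 31
LF(B3) = LS(M) - sum(successors on chain B) = 31 - 7 = 24
LS = LF - duration = 24 - 10 = 14
Total float = LS - ES = 14 - 12 = 2

2


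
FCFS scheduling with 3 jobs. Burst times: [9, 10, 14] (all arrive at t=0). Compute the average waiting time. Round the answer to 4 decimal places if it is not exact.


FCFS order (as given): [9, 10, 14]
Waiting times:
  Job 1: wait = 0
  Job 2: wait = 9
  Job 3: wait = 19
Sum of waiting times = 28
Average waiting time = 28/3 = 9.3333

9.3333


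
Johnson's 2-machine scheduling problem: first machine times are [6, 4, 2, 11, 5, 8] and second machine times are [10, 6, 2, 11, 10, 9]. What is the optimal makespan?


Apply Johnson's rule:
  Group 1 (a <= b): [(3, 2, 2), (2, 4, 6), (5, 5, 10), (1, 6, 10), (6, 8, 9), (4, 11, 11)]
  Group 2 (a > b): []
Optimal job order: [3, 2, 5, 1, 6, 4]
Schedule:
  Job 3: M1 done at 2, M2 done at 4
  Job 2: M1 done at 6, M2 done at 12
  Job 5: M1 done at 11, M2 done at 22
  Job 1: M1 done at 17, M2 done at 32
  Job 6: M1 done at 25, M2 done at 41
  Job 4: M1 done at 36, M2 done at 52
Makespan = 52

52


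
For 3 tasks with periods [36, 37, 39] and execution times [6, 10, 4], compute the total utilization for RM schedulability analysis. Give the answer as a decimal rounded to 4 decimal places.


Compute individual utilizations (exact fractions):
  Task 1: C/T = 6/36 = 1/6 (approx. 0.1667)
  Task 2: C/T = 10/37 (approx. 0.2703)
  Task 3: C/T = 4/39 (approx. 0.1026)
Total utilization U = 1/6 + 10/37 + 4/39 = 519/962
Rounded to 4 decimal places: U = 0.5395
RM (Liu & Layland) bound for 3 tasks = 0.779763; compare with U = 519/962 (approx. 0.539501)
U <= bound, so schedulable by RM sufficient condition.

0.5395


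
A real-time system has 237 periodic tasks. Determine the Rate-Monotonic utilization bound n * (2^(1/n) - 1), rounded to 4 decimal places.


Compute 2^(1/237) = 1.0029289527
Subtract 1: 1.0029289527 - 1 = 0.0029289527
Multiply by n: 237 * 0.0029289527 = 0.6941617899
Round to 4 dp: 0.6942

0.6942


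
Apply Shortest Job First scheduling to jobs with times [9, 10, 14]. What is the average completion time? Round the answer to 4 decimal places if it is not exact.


SJF order (ascending): [9, 10, 14]
Completion times:
  Job 1: burst=9, C=9
  Job 2: burst=10, C=19
  Job 3: burst=14, C=33
Average completion = 61/3 = 20.3333

20.3333


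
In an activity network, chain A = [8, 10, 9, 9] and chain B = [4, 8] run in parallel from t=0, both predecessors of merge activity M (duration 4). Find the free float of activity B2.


ES(B2) = sum of predecessors on chain B = 4
EF(B2) = ES + duration = 4 + 8 = 12
Successor of B2 is M. ES(M) = max(sum(A), sum(B)) = max(36, 12) = 36
Free float = ES(successor) - EF(current) = 36 - 12 = 24

24


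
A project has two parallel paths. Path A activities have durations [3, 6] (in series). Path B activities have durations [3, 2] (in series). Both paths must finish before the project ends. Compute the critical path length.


Path A total = 3 + 6 = 9
Path B total = 3 + 2 = 5
Critical path = longest path = max(9, 5) = 9

9


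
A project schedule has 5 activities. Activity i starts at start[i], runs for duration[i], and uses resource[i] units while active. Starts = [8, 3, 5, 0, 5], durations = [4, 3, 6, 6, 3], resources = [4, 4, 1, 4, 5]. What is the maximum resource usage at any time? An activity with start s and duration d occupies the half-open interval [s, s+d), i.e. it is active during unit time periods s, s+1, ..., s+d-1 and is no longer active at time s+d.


Each activity i is active on [start_i, start_i + duration_i).
Compute total resource usage per time slot:
  t=0: active resources = [4], total = 4
  t=1: active resources = [4], total = 4
  t=2: active resources = [4], total = 4
  t=3: active resources = [4, 4], total = 8
  t=4: active resources = [4, 4], total = 8
  t=5: active resources = [4, 1, 4, 5], total = 14
  t=6: active resources = [1, 5], total = 6
  t=7: active resources = [1, 5], total = 6
  t=8: active resources = [4, 1], total = 5
  t=9: active resources = [4, 1], total = 5
  t=10: active resources = [4, 1], total = 5
  t=11: active resources = [4], total = 4
Peak resource demand = 14

14


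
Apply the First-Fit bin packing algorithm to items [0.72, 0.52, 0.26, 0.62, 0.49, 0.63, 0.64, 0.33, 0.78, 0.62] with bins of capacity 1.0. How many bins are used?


Place items sequentially using First-Fit:
  Item 0.72 -> new Bin 1
  Item 0.52 -> new Bin 2
  Item 0.26 -> Bin 1 (now 0.98)
  Item 0.62 -> new Bin 3
  Item 0.49 -> new Bin 4
  Item 0.63 -> new Bin 5
  Item 0.64 -> new Bin 6
  Item 0.33 -> Bin 2 (now 0.85)
  Item 0.78 -> new Bin 7
  Item 0.62 -> new Bin 8
Total bins used = 8

8


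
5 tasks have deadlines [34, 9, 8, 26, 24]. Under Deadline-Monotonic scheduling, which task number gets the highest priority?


Sort tasks by relative deadline (ascending):
  Task 3: deadline = 8
  Task 2: deadline = 9
  Task 5: deadline = 24
  Task 4: deadline = 26
  Task 1: deadline = 34
Priority order (highest first): [3, 2, 5, 4, 1]
Highest priority task = 3

3


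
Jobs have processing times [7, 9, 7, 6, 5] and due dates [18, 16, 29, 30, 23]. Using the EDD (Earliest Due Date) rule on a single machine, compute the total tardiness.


Sort by due date (EDD order): [(9, 16), (7, 18), (5, 23), (7, 29), (6, 30)]
Compute completion times and tardiness:
  Job 1: p=9, d=16, C=9, tardiness=max(0,9-16)=0
  Job 2: p=7, d=18, C=16, tardiness=max(0,16-18)=0
  Job 3: p=5, d=23, C=21, tardiness=max(0,21-23)=0
  Job 4: p=7, d=29, C=28, tardiness=max(0,28-29)=0
  Job 5: p=6, d=30, C=34, tardiness=max(0,34-30)=4
Total tardiness = 4

4


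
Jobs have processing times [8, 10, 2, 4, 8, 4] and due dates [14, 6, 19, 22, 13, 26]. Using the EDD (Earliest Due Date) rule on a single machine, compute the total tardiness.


Sort by due date (EDD order): [(10, 6), (8, 13), (8, 14), (2, 19), (4, 22), (4, 26)]
Compute completion times and tardiness:
  Job 1: p=10, d=6, C=10, tardiness=max(0,10-6)=4
  Job 2: p=8, d=13, C=18, tardiness=max(0,18-13)=5
  Job 3: p=8, d=14, C=26, tardiness=max(0,26-14)=12
  Job 4: p=2, d=19, C=28, tardiness=max(0,28-19)=9
  Job 5: p=4, d=22, C=32, tardiness=max(0,32-22)=10
  Job 6: p=4, d=26, C=36, tardiness=max(0,36-26)=10
Total tardiness = 50

50


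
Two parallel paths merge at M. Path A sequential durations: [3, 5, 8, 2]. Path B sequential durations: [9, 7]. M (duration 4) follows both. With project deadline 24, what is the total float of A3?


Forward pass: ES(A3) = sum of predecessors on chain A = 8
EF = ES + duration = 8 + 8 = 16
Backward pass: LF(M) = deadline = 24; LS(M) = 24 - 4 = 20
LF(A3) = LS(M) - sum(successors on chain A) = 20 - 2 = 18
LS = LF - duration = 18 - 8 = 10
Total float = LS - ES = 10 - 8 = 2

2


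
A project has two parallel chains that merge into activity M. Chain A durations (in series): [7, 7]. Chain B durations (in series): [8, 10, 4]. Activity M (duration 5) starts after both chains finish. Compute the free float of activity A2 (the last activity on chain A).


ES(A2) = sum of predecessors on chain A = 7
EF(A2) = ES + duration = 7 + 7 = 14
Successor of A2 is M. ES(M) = max(sum(A), sum(B)) = max(14, 22) = 22
Free float = ES(successor) - EF(current) = 22 - 14 = 8

8


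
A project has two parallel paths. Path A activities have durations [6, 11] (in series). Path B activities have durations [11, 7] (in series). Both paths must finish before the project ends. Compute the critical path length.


Path A total = 6 + 11 = 17
Path B total = 11 + 7 = 18
Critical path = longest path = max(17, 18) = 18

18


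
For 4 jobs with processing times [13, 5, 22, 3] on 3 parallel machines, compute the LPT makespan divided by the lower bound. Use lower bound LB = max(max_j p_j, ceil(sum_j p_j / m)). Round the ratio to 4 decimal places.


LPT order: [22, 13, 5, 3]
Machine loads after assignment: [22, 13, 8]
LPT makespan = 22
Lower bound = max(max_job, ceil(total/3)) = max(22, 15) = 22
Ratio = 22 / 22 = 1.0

1.0


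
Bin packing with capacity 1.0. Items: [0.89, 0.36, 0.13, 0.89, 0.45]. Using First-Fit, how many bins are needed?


Place items sequentially using First-Fit:
  Item 0.89 -> new Bin 1
  Item 0.36 -> new Bin 2
  Item 0.13 -> Bin 2 (now 0.49)
  Item 0.89 -> new Bin 3
  Item 0.45 -> Bin 2 (now 0.94)
Total bins used = 3

3


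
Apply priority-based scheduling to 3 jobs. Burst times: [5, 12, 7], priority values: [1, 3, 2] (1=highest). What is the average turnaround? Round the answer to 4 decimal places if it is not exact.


Sort by priority (ascending = highest first):
Order: [(1, 5), (2, 7), (3, 12)]
Completion times:
  Priority 1, burst=5, C=5
  Priority 2, burst=7, C=12
  Priority 3, burst=12, C=24
Average turnaround = 41/3 = 13.6667

13.6667


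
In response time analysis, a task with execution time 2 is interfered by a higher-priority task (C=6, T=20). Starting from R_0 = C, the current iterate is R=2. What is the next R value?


R_next = C + ceil(R_prev / T_hp) * C_hp
ceil(2 / 20) = ceil(0.1) = 1
Interference = 1 * 6 = 6
R_next = 2 + 6 = 8

8


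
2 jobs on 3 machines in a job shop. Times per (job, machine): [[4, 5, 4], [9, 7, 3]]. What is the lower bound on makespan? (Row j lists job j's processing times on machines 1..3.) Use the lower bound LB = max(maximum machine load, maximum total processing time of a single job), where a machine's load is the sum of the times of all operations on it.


Machine loads:
  Machine 1: 4 + 9 = 13
  Machine 2: 5 + 7 = 12
  Machine 3: 4 + 3 = 7
Max machine load = 13
Job totals:
  Job 1: 13
  Job 2: 19
Max job total = 19
Lower bound = max(13, 19) = 19

19


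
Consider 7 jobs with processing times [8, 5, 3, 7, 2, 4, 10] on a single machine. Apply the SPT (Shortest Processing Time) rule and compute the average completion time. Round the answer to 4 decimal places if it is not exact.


Sort jobs by processing time (SPT order): [2, 3, 4, 5, 7, 8, 10]
Compute completion times sequentially:
  Job 1: processing = 2, completes at 2
  Job 2: processing = 3, completes at 5
  Job 3: processing = 4, completes at 9
  Job 4: processing = 5, completes at 14
  Job 5: processing = 7, completes at 21
  Job 6: processing = 8, completes at 29
  Job 7: processing = 10, completes at 39
Sum of completion times = 119
Average completion time = 119/7 = 17.0

17.0


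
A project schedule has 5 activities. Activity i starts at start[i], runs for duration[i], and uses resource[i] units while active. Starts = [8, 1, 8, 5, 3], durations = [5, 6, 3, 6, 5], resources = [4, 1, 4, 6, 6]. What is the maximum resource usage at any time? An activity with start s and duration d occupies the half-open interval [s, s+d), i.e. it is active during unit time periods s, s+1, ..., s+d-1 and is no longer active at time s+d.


Each activity i is active on [start_i, start_i + duration_i).
Compute total resource usage per time slot:
  t=0: active resources = [], total = 0
  t=1: active resources = [1], total = 1
  t=2: active resources = [1], total = 1
  t=3: active resources = [1, 6], total = 7
  t=4: active resources = [1, 6], total = 7
  t=5: active resources = [1, 6, 6], total = 13
  t=6: active resources = [1, 6, 6], total = 13
  t=7: active resources = [6, 6], total = 12
  t=8: active resources = [4, 4, 6], total = 14
  t=9: active resources = [4, 4, 6], total = 14
  t=10: active resources = [4, 4, 6], total = 14
  t=11: active resources = [4], total = 4
  t=12: active resources = [4], total = 4
Peak resource demand = 14

14
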